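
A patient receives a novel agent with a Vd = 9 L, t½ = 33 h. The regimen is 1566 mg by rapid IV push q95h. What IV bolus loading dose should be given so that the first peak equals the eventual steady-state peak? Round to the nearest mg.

1812 mg

f = (1/2)^(95/33) ≈ 0.135956; accumulation ratio R = 1/(1−f) ≈ 1.15735.
Loading dose to hit Cmax,ss on first dose: D_load = D_maint·R ≈ 1566 × 1.15735 ≈ 1812.41 mg.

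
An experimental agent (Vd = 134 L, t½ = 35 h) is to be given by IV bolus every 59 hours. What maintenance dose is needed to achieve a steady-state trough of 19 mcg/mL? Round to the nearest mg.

5644 mg

τ/t½ = 59/35 ≈ 1.6857, so f = (1/2)^(59/35) ≈ 0.310849.
Cmin,ss = (D/Vd)·f/(1−f), so D = Cmin,ss·Vd·(1−f)/f.
D = 19 × 134 × (1−f)/f ≈ 19 × 134 × 2.21700 ≈ 5644.48 mg.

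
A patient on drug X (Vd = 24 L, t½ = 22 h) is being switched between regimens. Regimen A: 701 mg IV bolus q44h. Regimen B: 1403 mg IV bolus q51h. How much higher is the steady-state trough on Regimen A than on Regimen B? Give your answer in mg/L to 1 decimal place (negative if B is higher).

-4.9 mg/L

Regimen A: f = (1/2)^(44/22) ≈ 0.2500; Cmin,ss = (701/24)·f/(1−f) ≈ 9.736 mg/L.
Regimen B: f = (1/2)^(51/22) ≈ 0.2005; Cmin,ss = (1403/24)·f/(1−f) ≈ 14.660 mg/L.
Difference ≈ 9.736 − 14.660 ≈ -4.924 mg/L.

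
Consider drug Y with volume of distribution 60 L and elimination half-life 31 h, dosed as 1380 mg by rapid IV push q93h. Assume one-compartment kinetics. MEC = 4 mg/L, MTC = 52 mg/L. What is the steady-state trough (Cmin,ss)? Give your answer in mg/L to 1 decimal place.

3.3 mg/L

The dosing interval is 3 half-lives, so f = 2^(−3) = 0.125.
Accumulation ratio R = 1/(1 − f) = 1/0.875 = 8/7.
Single-dose peak C₀ = D/Vd = 1380/60 = 23 mg/L.
Steady-state peak Cmax,ss = C₀·R = 23 × 8/7 ≈ 26.286 mg/L.
Steady-state trough Cmin,ss = Cmax,ss·f ≈ 26.286 × 0.125 ≈ 3.286 mg/L.
Trough 3.3 mg/L vs MEC 4 mg/L: subtherapeutic.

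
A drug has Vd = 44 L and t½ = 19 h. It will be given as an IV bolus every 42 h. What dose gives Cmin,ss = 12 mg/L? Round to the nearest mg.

1916 mg

τ/t½ = 42/19 ≈ 2.2105, so f = (1/2)^(42/19) ≈ 0.216055.
Cmin,ss = (D/Vd)·f/(1−f), so D = Cmin,ss·Vd·(1−f)/f.
D = 12 × 44 × (1−f)/f ≈ 12 × 44 × 3.62845 ≈ 1915.82 mg.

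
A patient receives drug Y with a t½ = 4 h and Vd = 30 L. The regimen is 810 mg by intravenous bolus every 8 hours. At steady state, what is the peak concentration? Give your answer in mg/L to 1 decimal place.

36.0 mg/L

The dosing interval is 2 half-lives, so f = 2^(−2) = 0.25.
Accumulation ratio R = 1/(1 − f) = 1/0.75 = 4/3.
Single-dose peak C₀ = D/Vd = 810/30 = 27 mg/L.
Steady-state peak Cmax,ss = C₀·R = 27 × 4/3 ≈ 36.000 mg/L.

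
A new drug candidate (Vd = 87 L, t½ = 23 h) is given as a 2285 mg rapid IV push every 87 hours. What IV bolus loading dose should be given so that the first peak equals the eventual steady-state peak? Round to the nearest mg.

2464 mg

f = (1/2)^(87/23) ≈ 0.072664; accumulation ratio R = 1/(1−f) ≈ 1.07836.
Loading dose to hit Cmax,ss on first dose: D_load = D_maint·R ≈ 2285 × 1.07836 ≈ 2464.05 mg.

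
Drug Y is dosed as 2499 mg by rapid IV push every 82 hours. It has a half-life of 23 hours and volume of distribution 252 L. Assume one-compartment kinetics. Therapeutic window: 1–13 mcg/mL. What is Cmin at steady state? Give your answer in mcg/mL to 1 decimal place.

Over one 82-h interval, 82/23 ≈ 3.5652 half-lives elapse, leaving f ≈ 0.0845 of each dose.
Accumulation ratio R = 1/(1 − f) ≈ 1/0.9155 ≈ 1.0923.
Single-dose peak C₀ = D/Vd = 2499/252 ≈ 9.917 mcg/mL.
Cmax,ss = C₀/(1 − f) ≈ 9.917/0.9155 ≈ 10.832 mcg/mL.
Steady-state trough Cmin,ss = Cmax,ss·f ≈ 10.832 × 0.0845 ≈ 0.915 mcg/mL.
Trough 0.9 mcg/mL vs MEC 1 mcg/mL: subtherapeutic.

0.9 mcg/mL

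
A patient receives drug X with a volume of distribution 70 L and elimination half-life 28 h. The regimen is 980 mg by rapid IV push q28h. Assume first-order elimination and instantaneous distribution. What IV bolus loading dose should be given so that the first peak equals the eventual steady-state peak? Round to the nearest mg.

f = (1/2)^(28/28) ≈ 0.500000; accumulation ratio R = 1/(1−f) ≈ 2.00000.
Loading dose to hit Cmax,ss on first dose: D_load = D_maint·R ≈ 980 × 2.00000 ≈ 1960.00 mg.

1960 mg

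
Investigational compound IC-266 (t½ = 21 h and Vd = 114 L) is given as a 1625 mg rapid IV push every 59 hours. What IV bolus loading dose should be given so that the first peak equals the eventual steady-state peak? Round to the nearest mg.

f = (1/2)^(59/21) ≈ 0.142643; accumulation ratio R = 1/(1−f) ≈ 1.16638.
Loading dose to hit Cmax,ss on first dose: D_load = D_maint·R ≈ 1625 × 1.16638 ≈ 1895.37 mg.

1895 mg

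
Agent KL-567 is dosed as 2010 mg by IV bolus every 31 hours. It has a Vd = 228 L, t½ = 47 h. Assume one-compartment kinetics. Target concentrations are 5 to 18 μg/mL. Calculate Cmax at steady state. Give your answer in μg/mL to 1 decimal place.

k = ln2/t½ = ln2/47 ≈ 0.014748 h⁻¹; fraction remaining f = e^(−kτ) = e^(−0.014748×31) ≈ 0.6331.
Accumulation ratio R = 1/(1 − f) ≈ 1/0.3669 ≈ 2.7255.
Each bolus raises the concentration by D/Vd = 2010/228 ≈ 8.816 μg/mL.
Cmax,ss = C₀/(1 − f) ≈ 8.816/0.3669 ≈ 24.028 μg/mL.
Peak 24.0 μg/mL vs MTC 18 μg/mL: exceeds toxic threshold.

24.0 μg/mL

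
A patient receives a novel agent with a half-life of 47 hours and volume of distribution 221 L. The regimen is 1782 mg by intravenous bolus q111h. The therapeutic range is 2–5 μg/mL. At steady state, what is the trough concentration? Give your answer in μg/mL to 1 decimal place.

1.9 μg/mL

Over one 111-h interval, 111/47 ≈ 2.3617 half-lives elapse, leaving f ≈ 0.1946 of each dose.
Single-dose peak C₀ = D/Vd = 1782/221 ≈ 8.063 μg/mL.
Steady-state trough Cmin,ss = C₀·f/(1−f) ≈ 8.063 × 0.1946/0.8054 ≈ 1.948 μg/mL.
Trough 1.9 μg/mL vs MEC 2 μg/mL: subtherapeutic.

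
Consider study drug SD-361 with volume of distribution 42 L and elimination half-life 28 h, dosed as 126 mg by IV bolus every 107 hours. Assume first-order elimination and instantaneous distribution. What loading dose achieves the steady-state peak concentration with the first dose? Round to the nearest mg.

136 mg

f = (1/2)^(107/28) ≈ 0.070735; accumulation ratio R = 1/(1−f) ≈ 1.07612.
Loading dose to hit Cmax,ss on first dose: D_load = D_maint·R ≈ 126 × 1.07612 ≈ 135.59 mg.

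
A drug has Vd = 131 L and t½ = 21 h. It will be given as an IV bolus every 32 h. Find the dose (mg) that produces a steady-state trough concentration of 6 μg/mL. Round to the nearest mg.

1474 mg

τ/t½ = 32/21 ≈ 1.5238, so f = (1/2)^(32/21) ≈ 0.347766.
Cmin,ss = (D/Vd)·f/(1−f), so D = Cmin,ss·Vd·(1−f)/f.
D = 6 × 131 × (1−f)/f ≈ 6 × 131 × 1.87550 ≈ 1474.14 mg.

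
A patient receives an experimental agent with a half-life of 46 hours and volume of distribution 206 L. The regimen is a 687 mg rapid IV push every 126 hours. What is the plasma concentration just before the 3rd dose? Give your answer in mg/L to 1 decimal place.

0.6 mg/L

f = (1/2)^(τ/t½) = (1/2)^(126/46) ≈ 0.1498.
C₀ = D/Vd = 687/206 ≈ 3.335 mg/L.
Before the 3rd dose, 2 doses have been given. Superposition: Cmin = C₀·(f + f²).
≈ 3.335 × (0.1498 + 0.0224) ≈ 3.335 × 0.1722 ≈ 0.574 mg/L.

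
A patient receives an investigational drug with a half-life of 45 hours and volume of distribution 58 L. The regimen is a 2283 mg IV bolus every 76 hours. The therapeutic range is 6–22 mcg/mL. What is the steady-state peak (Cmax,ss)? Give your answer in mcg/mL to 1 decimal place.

Over one 76-h interval, 76/45 ≈ 1.6889 half-lives elapse, leaving f ≈ 0.3102 of each dose.
Accumulation ratio R = 1/(1 − f) ≈ 1/0.6898 ≈ 1.4497.
Single-dose peak C₀ = D/Vd = 2283/58 ≈ 39.362 mcg/mL.
Cmax,ss = C₀/(1 − f) ≈ 39.362/0.6898 ≈ 57.063 mcg/mL.
Peak 57.1 mcg/mL vs MTC 22 mcg/mL: exceeds toxic threshold.

57.1 mcg/mL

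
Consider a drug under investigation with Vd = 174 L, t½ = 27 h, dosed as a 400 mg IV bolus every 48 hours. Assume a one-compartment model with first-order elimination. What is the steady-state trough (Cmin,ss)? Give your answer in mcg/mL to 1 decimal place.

0.9 mcg/mL

k = ln2/t½ = ln2/27 ≈ 0.025672 h⁻¹; fraction remaining f = e^(−kτ) = e^(−0.025672×48) ≈ 0.2916.
At steady state, accumulation factor R = 1/(1 − e^(−kτ)) ≈ 1.4116.
Each bolus raises the concentration by D/Vd = 400/174 ≈ 2.299 mcg/mL.
Cmax,ss = C₀/(1 − f) ≈ 2.299/0.7084 ≈ 3.245 mcg/mL.
Steady-state trough Cmin,ss = Cmax,ss·f ≈ 3.245 × 0.2916 ≈ 0.946 mcg/mL.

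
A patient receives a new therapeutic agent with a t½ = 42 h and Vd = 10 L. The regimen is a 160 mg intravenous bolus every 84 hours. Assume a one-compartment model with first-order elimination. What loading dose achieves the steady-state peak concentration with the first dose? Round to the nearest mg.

213 mg

f = (1/2)^(84/42) ≈ 0.250000; accumulation ratio R = 1/(1−f) ≈ 1.33333.
Loading dose to hit Cmax,ss on first dose: D_load = D_maint·R ≈ 160 × 1.33333 ≈ 213.33 mg.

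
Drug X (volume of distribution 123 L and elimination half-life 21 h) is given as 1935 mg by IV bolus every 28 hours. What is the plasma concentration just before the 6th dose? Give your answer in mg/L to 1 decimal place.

10.2 mg/L

f = (1/2)^(τ/t½) = (1/2)^(28/21) ≈ 0.3969.
C₀ = D/Vd = 1935/123 ≈ 15.732 mg/L.
Before the 6th dose, 5 doses have been given. Superposition: Cmin = C₀·(f + f² + … + f^5).
≈ 15.732 × (0.3969 + 0.1575 + 0.0625 + 0.0248 + 0.0098) ≈ 15.732 × 0.6515 ≈ 10.249 mg/L.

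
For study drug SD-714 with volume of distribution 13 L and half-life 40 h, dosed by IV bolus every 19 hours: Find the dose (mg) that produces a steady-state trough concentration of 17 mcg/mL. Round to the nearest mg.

τ/t½ = 19/40 ≈ 0.475, so f = (1/2)^(19/40) ≈ 0.719467.
Cmin,ss = (D/Vd)·f/(1−f), so D = Cmin,ss·Vd·(1−f)/f.
D = 17 × 13 × (1−f)/f ≈ 17 × 13 × 0.38992 ≈ 86.17 mg.

86 mg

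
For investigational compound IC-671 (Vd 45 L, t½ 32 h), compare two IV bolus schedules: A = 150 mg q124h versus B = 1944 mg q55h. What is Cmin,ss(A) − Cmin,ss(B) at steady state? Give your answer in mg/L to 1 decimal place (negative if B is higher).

-18.6 mg/L

Regimen A: f = (1/2)^(124/32) ≈ 0.0682; Cmin,ss = (150/45)·f/(1−f) ≈ 0.244 mg/L.
Regimen B: f = (1/2)^(55/32) ≈ 0.3038; Cmin,ss = (1944/45)·f/(1−f) ≈ 18.851 mg/L.
Difference ≈ 0.244 − 18.851 ≈ -18.607 mg/L.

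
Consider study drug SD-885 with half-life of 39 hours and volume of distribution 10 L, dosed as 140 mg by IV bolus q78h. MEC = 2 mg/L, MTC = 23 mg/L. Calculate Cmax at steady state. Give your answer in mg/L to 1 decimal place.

18.7 mg/L

The dosing interval is 2 half-lives, so f = 2^(−2) = 0.25.
Accumulation ratio R = 1/(1 − f) = 1/0.75 = 4/3.
Single-dose peak C₀ = D/Vd = 140/10 = 14 mg/L.
Steady-state peak Cmax,ss = C₀·R = 14 × 4/3 ≈ 18.667 mg/L.
Peak 18.7 mg/L vs MTC 23 mg/L: below toxic threshold.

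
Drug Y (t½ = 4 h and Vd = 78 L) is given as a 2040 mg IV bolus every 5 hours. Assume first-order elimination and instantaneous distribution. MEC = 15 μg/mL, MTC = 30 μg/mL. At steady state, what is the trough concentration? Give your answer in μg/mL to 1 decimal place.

τ/t½ = 5/4 ≈ 1.25, so fraction remaining f = (1/2)^(5/4) ≈ 0.4204.
Each bolus raises the concentration by D/Vd = 2040/78 ≈ 26.154 μg/mL.
Steady-state trough Cmin,ss = C₀·f/(1−f) ≈ 26.154 × 0.4204/0.5796 ≈ 18.970 μg/mL.
Trough 19.0 μg/mL vs MEC 15 μg/mL: adequate.

19.0 μg/mL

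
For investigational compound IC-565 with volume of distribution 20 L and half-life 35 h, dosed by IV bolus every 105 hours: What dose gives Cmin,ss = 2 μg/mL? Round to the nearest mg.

τ/t½ = 105/35 ≈ 3, so f = (1/2)^(105/35) ≈ 0.125000.
Cmin,ss = (D/Vd)·f/(1−f), so D = Cmin,ss·Vd·(1−f)/f.
D = 2 × 20 × (1−f)/f ≈ 2 × 20 × 7.00000 ≈ 280.00 mg.

280 mg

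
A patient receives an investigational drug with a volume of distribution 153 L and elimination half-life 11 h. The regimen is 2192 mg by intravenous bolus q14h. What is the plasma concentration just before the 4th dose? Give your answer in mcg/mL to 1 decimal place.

9.4 mcg/mL

f = (1/2)^(τ/t½) = (1/2)^(14/11) ≈ 0.4139.
C₀ = D/Vd = 2192/153 ≈ 14.327 mcg/mL.
Before the 4th dose, 3 doses have been given. Superposition: Cmin = C₀·(f + f² + … + f^3).
≈ 14.327 × (0.4139 + 0.1713 + 0.0709) ≈ 14.327 × 0.6561 ≈ 9.400 mcg/mL.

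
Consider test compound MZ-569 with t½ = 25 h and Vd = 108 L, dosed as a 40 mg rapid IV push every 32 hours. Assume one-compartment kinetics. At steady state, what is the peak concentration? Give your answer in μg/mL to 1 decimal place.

0.6 μg/mL

τ/t½ = 32/25 ≈ 1.28, so fraction remaining f = (1/2)^(32/25) ≈ 0.4118.
At steady state, accumulation factor R = 1/(1 − e^(−kτ)) ≈ 1.7001.
Single-dose peak C₀ = D/Vd = 40/108 ≈ 0.370 μg/mL.
Cmax,ss = C₀/(1 − f) ≈ 0.370/0.5882 ≈ 0.629 μg/mL.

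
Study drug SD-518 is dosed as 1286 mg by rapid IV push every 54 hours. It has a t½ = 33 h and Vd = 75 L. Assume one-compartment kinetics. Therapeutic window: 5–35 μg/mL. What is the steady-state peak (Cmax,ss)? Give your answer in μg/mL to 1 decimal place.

k = ln2/t½ = ln2/33 ≈ 0.021004 h⁻¹; fraction remaining f = e^(−kτ) = e^(−0.021004×54) ≈ 0.3217.
Accumulation ratio R = 1/(1 − f) ≈ 1/0.6783 ≈ 1.4743.
Each bolus raises the concentration by D/Vd = 1286/75 ≈ 17.147 μg/mL.
Cmax,ss = C₀/(1 − f) ≈ 17.147/0.6783 ≈ 25.279 μg/mL.
Peak 25.3 μg/mL vs MTC 35 μg/mL: below toxic threshold.

25.3 μg/mL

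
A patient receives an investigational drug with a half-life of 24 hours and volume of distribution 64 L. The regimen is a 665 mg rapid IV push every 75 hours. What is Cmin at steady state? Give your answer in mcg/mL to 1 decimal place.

1.3 mcg/mL

τ/t½ = 75/24 ≈ 3.125, so fraction remaining f = (1/2)^(75/24) ≈ 0.1146.
Accumulation ratio R = 1/(1 − f) ≈ 1/0.8854 ≈ 1.1294.
Each bolus raises the concentration by D/Vd = 665/64 ≈ 10.391 mcg/mL.
Steady-state peak Cmax,ss = C₀·R ≈ 10.391 × 1.1294 ≈ 11.736 mcg/mL.
Steady-state trough Cmin,ss = Cmax,ss·f ≈ 11.736 × 0.1146 ≈ 1.345 mcg/mL.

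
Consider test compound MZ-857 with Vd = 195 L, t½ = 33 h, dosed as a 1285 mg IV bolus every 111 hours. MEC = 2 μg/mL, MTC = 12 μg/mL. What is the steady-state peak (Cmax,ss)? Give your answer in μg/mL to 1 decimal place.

Over one 111-h interval, 111/33 ≈ 3.3636 half-lives elapse, leaving f ≈ 0.0972 of each dose.
Accumulation ratio R = 1/(1 − f) ≈ 1/0.9028 ≈ 1.1077.
Each bolus raises the concentration by D/Vd = 1285/195 ≈ 6.590 μg/mL.
Steady-state peak Cmax,ss = C₀·R ≈ 6.590 × 1.1077 ≈ 7.300 μg/mL.
Peak 7.3 μg/mL vs MTC 12 μg/mL: below toxic threshold.

7.3 μg/mL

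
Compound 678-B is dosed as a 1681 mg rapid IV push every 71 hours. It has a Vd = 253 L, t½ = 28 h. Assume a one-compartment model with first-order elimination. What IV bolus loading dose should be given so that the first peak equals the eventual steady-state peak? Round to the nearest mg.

2031 mg

f = (1/2)^(71/28) ≈ 0.172454; accumulation ratio R = 1/(1−f) ≈ 1.20839.
Loading dose to hit Cmax,ss on first dose: D_load = D_maint·R ≈ 1681 × 1.20839 ≈ 2031.30 mg.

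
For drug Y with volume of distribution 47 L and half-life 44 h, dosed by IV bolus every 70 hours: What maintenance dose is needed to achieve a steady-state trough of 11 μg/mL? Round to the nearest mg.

τ/t½ = 70/44 ≈ 1.5909, so f = (1/2)^(70/44) ≈ 0.331962.
Cmin,ss = (D/Vd)·f/(1−f), so D = Cmin,ss·Vd·(1−f)/f.
D = 11 × 47 × (1−f)/f ≈ 11 × 47 × 2.01239 ≈ 1040.41 mg.

1040 mg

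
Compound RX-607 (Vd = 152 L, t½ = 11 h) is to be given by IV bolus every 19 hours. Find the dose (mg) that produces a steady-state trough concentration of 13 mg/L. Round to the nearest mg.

4567 mg

τ/t½ = 19/11 ≈ 1.7273, so f = (1/2)^(19/11) ≈ 0.302022.
Cmin,ss = (D/Vd)·f/(1−f), so D = Cmin,ss·Vd·(1−f)/f.
D = 13 × 152 × (1−f)/f ≈ 13 × 152 × 2.31102 ≈ 4566.58 mg.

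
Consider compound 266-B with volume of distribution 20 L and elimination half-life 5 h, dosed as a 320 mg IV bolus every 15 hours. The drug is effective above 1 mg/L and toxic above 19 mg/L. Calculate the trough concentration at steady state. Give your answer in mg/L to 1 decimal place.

τ = 15 h = 3 half-lives, so f = (1/2)^3 = 0.125.
Accumulation ratio R = 1/(1 − f) = 1/0.875 = 8/7.
Single-dose peak C₀ = D/Vd = 320/20 = 16 mg/L.
Steady-state peak Cmax,ss = C₀·R = 16 × 8/7 ≈ 18.286 mg/L.
Steady-state trough Cmin,ss = Cmax,ss·f ≈ 18.286 × 0.125 ≈ 2.286 mg/L.
Trough 2.3 mg/L vs MEC 1 mg/L: adequate.

2.3 mg/L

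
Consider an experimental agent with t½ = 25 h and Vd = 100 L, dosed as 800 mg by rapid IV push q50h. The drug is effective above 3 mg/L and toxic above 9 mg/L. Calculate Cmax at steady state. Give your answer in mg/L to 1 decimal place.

10.7 mg/L

The dosing interval is 2 half-lives, so f = 2^(−2) = 0.25.
At steady state, R = 1/(1 − 0.25) = 4/3.
Single-dose peak C₀ = D/Vd = 800/100 = 8 mg/L.
Steady-state peak Cmax,ss = C₀·R = 8 × 4/3 ≈ 10.667 mg/L.
Peak 10.7 mg/L vs MTC 9 mg/L: exceeds toxic threshold.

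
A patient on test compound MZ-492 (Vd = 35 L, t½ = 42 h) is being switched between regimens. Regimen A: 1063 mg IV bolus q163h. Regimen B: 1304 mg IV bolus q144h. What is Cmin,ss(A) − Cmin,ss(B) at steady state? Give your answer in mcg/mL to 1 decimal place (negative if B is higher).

-1.6 mcg/mL

Regimen A: f = (1/2)^(163/42) ≈ 0.0679; Cmin,ss = (1063/35)·f/(1−f) ≈ 2.212 mcg/mL.
Regimen B: f = (1/2)^(144/42) ≈ 0.0929; Cmin,ss = (1304/35)·f/(1−f) ≈ 3.816 mcg/mL.
Difference ≈ 2.212 − 3.816 ≈ -1.604 mcg/mL.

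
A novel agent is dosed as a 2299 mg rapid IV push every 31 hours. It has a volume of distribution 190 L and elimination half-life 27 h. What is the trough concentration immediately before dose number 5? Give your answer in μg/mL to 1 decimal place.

9.5 μg/mL

f = (1/2)^(τ/t½) = (1/2)^(31/27) ≈ 0.4512.
C₀ = D/Vd = 2299/190 ≈ 12.100 μg/mL.
Before the 5th dose, 4 doses have been given. Superposition: Cmin = C₀·(f + f² + … + f^4).
≈ 12.100 × (0.4512 + 0.2036 + 0.0919 + 0.0414) ≈ 12.100 × 0.7881 ≈ 9.536 μg/mL.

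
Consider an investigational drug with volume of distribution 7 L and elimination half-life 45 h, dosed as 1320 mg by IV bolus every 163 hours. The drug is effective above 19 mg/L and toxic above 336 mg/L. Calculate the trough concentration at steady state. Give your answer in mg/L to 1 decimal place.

Over one 163-h interval, 163/45 ≈ 3.6222 half-lives elapse, leaving f ≈ 0.0812 of each dose.
Accumulation ratio R = 1/(1 − f) ≈ 1/0.9188 ≈ 1.0884.
Each bolus raises the concentration by D/Vd = 1320/7 ≈ 188.571 mg/L.
Cmax,ss = C₀/(1 − f) ≈ 188.571/0.9188 ≈ 205.236 mg/L.
One interval later, Cmin,ss = Cmax,ss·e^(−kτ) ≈ 205.236 × 0.0812 ≈ 16.665 mg/L.
Trough 16.7 mg/L vs MEC 19 mg/L: subtherapeutic.

16.7 mg/L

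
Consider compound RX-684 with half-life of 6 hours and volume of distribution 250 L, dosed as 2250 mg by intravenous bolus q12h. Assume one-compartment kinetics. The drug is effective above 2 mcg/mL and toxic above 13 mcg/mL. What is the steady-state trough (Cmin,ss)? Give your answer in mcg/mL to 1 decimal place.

The dosing interval is 2 half-lives, so f = 2^(−2) = 0.25.
Accumulation ratio R = 1/(1 − f) = 1/0.75 = 4/3.
Single-dose peak C₀ = D/Vd = 2250/250 = 9 mcg/mL.
Steady-state peak Cmax,ss = C₀·R = 9 × 4/3 ≈ 12.000 mcg/mL.
Steady-state trough Cmin,ss = Cmax,ss·f ≈ 12.000 × 0.25 ≈ 3.000 mcg/mL.
Trough 3.0 mcg/mL vs MEC 2 mcg/mL: adequate.

3.0 mcg/mL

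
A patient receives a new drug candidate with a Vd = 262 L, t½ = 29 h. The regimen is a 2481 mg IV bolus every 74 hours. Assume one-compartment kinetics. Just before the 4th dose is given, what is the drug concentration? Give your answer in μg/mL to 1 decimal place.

f = (1/2)^(τ/t½) = (1/2)^(74/29) ≈ 0.1706.
C₀ = D/Vd = 2481/262 ≈ 9.469 μg/mL.
Before the 4th dose, 3 doses have been given. Superposition: Cmin = C₀·(f + f² + … + f^3).
≈ 9.469 × (0.1706 + 0.0291 + 0.0050) ≈ 9.469 × 0.2047 ≈ 1.938 μg/mL.

1.9 μg/mL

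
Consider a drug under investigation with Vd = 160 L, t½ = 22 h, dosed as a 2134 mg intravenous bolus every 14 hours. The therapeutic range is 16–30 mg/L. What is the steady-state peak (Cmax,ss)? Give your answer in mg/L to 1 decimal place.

37.4 mg/L

Over one 14-h interval, 14/22 ≈ 0.63636 half-lives elapse, leaving f ≈ 0.6433 of each dose.
Accumulation ratio R = 1/(1 − f) ≈ 1/0.3567 ≈ 2.8035.
Single-dose peak C₀ = D/Vd = 2134/160 ≈ 13.338 mg/L.
Steady-state peak Cmax,ss = C₀·R ≈ 13.338 × 2.8035 ≈ 37.393 mg/L.
Peak 37.4 mg/L vs MTC 30 mg/L: exceeds toxic threshold.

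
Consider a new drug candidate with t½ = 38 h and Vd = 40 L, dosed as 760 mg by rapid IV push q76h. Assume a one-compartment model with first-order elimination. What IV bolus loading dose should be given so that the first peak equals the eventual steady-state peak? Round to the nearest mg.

f = (1/2)^(76/38) ≈ 0.250000; accumulation ratio R = 1/(1−f) ≈ 1.33333.
Loading dose to hit Cmax,ss on first dose: D_load = D_maint·R ≈ 760 × 1.33333 ≈ 1013.33 mg.

1013 mg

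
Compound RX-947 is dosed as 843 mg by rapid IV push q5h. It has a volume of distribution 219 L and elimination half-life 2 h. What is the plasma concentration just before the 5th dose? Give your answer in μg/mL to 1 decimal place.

0.8 μg/mL

f = (1/2)^(τ/t½) = (1/2)^(5/2) ≈ 0.1768.
C₀ = D/Vd = 843/219 ≈ 3.849 μg/mL.
Before the 5th dose, 4 doses have been given. Superposition: Cmin = C₀·(f + f² + … + f^4).
≈ 3.849 × (0.1768 + 0.0313 + 0.0055 + 0.0010) ≈ 3.849 × 0.2146 ≈ 0.826 μg/mL.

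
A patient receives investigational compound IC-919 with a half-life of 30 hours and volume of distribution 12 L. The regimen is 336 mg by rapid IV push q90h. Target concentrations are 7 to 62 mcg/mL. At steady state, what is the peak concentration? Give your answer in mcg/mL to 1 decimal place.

32.0 mcg/mL

τ = 90 h = 3 half-lives, so f = (1/2)^3 = 0.125.
At steady state, R = 1/(1 − 0.125) = 8/7.
Single-dose peak C₀ = D/Vd = 336/12 = 28 mcg/mL.
Steady-state peak Cmax,ss = C₀·R = 28 × 8/7 ≈ 32.000 mcg/mL.
Peak 32.0 mcg/mL vs MTC 62 mcg/mL: below toxic threshold.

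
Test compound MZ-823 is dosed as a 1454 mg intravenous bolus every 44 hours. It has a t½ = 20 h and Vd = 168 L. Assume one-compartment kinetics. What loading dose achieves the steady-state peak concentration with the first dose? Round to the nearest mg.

f = (1/2)^(44/20) ≈ 0.217638; accumulation ratio R = 1/(1−f) ≈ 1.27818.
Loading dose to hit Cmax,ss on first dose: D_load = D_maint·R ≈ 1454 × 1.27818 ≈ 1858.47 mg.

1858 mg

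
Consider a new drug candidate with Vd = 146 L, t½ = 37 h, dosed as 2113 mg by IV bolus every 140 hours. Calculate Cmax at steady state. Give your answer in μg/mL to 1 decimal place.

Over one 140-h interval, 140/37 ≈ 3.7838 half-lives elapse, leaving f ≈ 0.0726 of each dose.
At steady state, accumulation factor R = 1/(1 − e^(−kτ)) ≈ 1.0783.
Each bolus raises the concentration by D/Vd = 2113/146 ≈ 14.473 μg/mL.
Cmax,ss = C₀/(1 − f) ≈ 14.473/0.9274 ≈ 15.606 μg/mL.

15.6 μg/mL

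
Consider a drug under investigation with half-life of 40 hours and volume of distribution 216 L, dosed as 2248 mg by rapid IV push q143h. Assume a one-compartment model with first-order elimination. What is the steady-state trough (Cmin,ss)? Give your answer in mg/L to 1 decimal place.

1.0 mg/L

τ/t½ = 143/40 ≈ 3.575, so fraction remaining f = (1/2)^(143/40) ≈ 0.0839.
Each bolus raises the concentration by D/Vd = 2248/216 ≈ 10.407 mg/L.
Steady-state trough Cmin,ss = C₀·f/(1−f) ≈ 10.407 × 0.0839/0.9161 ≈ 0.953 mg/L.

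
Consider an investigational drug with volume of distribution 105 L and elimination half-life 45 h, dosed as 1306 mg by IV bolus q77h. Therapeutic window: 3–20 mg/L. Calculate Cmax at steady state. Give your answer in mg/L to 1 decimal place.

17.9 mg/L

Over one 77-h interval, 77/45 ≈ 1.7111 half-lives elapse, leaving f ≈ 0.3054 of each dose.
Accumulation ratio R = 1/(1 − f) ≈ 1/0.6946 ≈ 1.4397.
Each bolus raises the concentration by D/Vd = 1306/105 ≈ 12.438 mg/L.
Steady-state peak Cmax,ss = C₀·R ≈ 12.438 × 1.4397 ≈ 17.907 mg/L.
Peak 17.9 mg/L vs MTC 20 mg/L: below toxic threshold.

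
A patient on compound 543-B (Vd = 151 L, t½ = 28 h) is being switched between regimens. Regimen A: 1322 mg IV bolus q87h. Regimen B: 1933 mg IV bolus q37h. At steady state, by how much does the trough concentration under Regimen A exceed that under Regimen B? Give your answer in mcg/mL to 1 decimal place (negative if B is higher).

-7.4 mcg/mL

Regimen A: f = (1/2)^(87/28) ≈ 0.1161; Cmin,ss = (1322/151)·f/(1−f) ≈ 1.150 mcg/mL.
Regimen B: f = (1/2)^(37/28) ≈ 0.4001; Cmin,ss = (1933/151)·f/(1−f) ≈ 8.538 mcg/mL.
Difference ≈ 1.150 − 8.538 ≈ -7.388 mcg/mL.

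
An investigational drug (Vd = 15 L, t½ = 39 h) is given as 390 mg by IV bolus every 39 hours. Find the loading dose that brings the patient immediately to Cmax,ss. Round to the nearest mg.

780 mg

f = (1/2)^(39/39) ≈ 0.500000; accumulation ratio R = 1/(1−f) ≈ 2.00000.
Loading dose to hit Cmax,ss on first dose: D_load = D_maint·R ≈ 390 × 2.00000 ≈ 780.00 mg.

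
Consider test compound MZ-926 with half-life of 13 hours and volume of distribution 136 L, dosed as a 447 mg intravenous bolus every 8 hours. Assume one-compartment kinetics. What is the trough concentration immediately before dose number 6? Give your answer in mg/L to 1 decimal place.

5.4 mg/L

f = (1/2)^(τ/t½) = (1/2)^(8/13) ≈ 0.6528.
C₀ = D/Vd = 447/136 ≈ 3.287 mg/L.
Before the 6th dose, 5 doses have been given. Superposition: Cmin = C₀·(f + f² + … + f^5).
≈ 3.287 × (0.6528 + 0.4261 + 0.2782 + 0.1816 + 0.1185) ≈ 3.287 × 1.6572 ≈ 5.447 mg/L.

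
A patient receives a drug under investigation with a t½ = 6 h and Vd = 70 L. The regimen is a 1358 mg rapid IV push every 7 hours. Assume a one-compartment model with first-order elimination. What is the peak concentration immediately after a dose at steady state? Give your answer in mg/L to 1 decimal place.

k = ln2/t½ = ln2/6 ≈ 0.115525 h⁻¹; fraction remaining f = e^(−kτ) = e^(−0.115525×7) ≈ 0.4454.
Accumulation ratio R = 1/(1 − f) ≈ 1/0.5546 ≈ 1.8031.
Each bolus raises the concentration by D/Vd = 1358/70 ≈ 19.400 mg/L.
Cmax,ss = C₀/(1 − f) ≈ 19.400/0.5546 ≈ 34.980 mg/L.

35.0 mg/L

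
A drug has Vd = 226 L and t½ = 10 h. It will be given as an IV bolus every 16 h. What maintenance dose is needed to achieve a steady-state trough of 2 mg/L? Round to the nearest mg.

918 mg

τ/t½ = 16/10 ≈ 1.6, so f = (1/2)^(16/10) ≈ 0.329877.
Cmin,ss = (D/Vd)·f/(1−f), so D = Cmin,ss·Vd·(1−f)/f.
D = 2 × 226 × (1−f)/f ≈ 2 × 226 × 2.03143 ≈ 918.21 mg.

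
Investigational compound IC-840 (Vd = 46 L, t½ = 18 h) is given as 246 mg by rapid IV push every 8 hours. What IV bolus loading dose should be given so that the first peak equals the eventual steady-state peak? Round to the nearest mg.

f = (1/2)^(8/18) ≈ 0.734867; accumulation ratio R = 1/(1−f) ≈ 3.77169.
Loading dose to hit Cmax,ss on first dose: D_load = D_maint·R ≈ 246 × 3.77169 ≈ 927.84 mg.

928 mg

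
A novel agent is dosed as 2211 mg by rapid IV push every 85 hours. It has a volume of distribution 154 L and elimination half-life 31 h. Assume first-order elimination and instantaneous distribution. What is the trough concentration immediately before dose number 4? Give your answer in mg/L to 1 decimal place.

2.5 mg/L

f = (1/2)^(τ/t½) = (1/2)^(85/31) ≈ 0.1495.
C₀ = D/Vd = 2211/154 ≈ 14.357 mg/L.
Before the 4th dose, 3 doses have been given. Superposition: Cmin = C₀·(f + f² + … + f^3).
≈ 14.357 × (0.1495 + 0.0224 + 0.0033) ≈ 14.357 × 0.1752 ≈ 2.515 mg/L.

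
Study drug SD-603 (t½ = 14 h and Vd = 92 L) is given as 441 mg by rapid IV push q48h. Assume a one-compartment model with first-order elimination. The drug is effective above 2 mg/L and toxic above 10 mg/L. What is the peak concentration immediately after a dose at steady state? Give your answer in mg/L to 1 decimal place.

k = ln2/t½ = ln2/14 ≈ 0.049511 h⁻¹; fraction remaining f = e^(−kτ) = e^(−0.049511×48) ≈ 0.0929.
Accumulation ratio R = 1/(1 − f) ≈ 1/0.9071 ≈ 1.1024.
Each bolus raises the concentration by D/Vd = 441/92 ≈ 4.793 mg/L.
Steady-state peak Cmax,ss = C₀·R ≈ 4.793 × 1.1024 ≈ 5.284 mg/L.
Peak 5.3 mg/L vs MTC 10 mg/L: below toxic threshold.

5.3 mg/L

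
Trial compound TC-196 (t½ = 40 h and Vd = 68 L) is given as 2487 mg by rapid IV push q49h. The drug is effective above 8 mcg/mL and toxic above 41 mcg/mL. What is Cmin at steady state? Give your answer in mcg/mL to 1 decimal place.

k = ln2/t½ = ln2/40 ≈ 0.017329 h⁻¹; fraction remaining f = e^(−kτ) = e^(−0.017329×49) ≈ 0.4278.
At steady state, accumulation factor R = 1/(1 − e^(−kτ)) ≈ 1.7476.
Single-dose peak C₀ = D/Vd = 2487/68 ≈ 36.574 mcg/mL.
Steady-state peak Cmax,ss = C₀·R ≈ 36.574 × 1.7476 ≈ 63.917 mcg/mL.
One interval later, Cmin,ss = Cmax,ss·e^(−kτ) ≈ 63.917 × 0.4278 ≈ 27.344 mcg/mL.
Trough 27.3 mcg/mL vs MEC 8 mcg/mL: adequate.

27.3 mcg/mL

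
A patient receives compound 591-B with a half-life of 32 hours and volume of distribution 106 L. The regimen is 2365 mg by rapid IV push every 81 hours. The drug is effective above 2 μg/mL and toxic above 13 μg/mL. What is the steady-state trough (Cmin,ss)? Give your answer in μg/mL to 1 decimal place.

τ/t½ = 81/32 ≈ 2.5312, so fraction remaining f = (1/2)^(81/32) ≈ 0.1730.
Accumulation ratio R = 1/(1 − f) ≈ 1/0.8270 ≈ 1.2092.
Single-dose peak C₀ = D/Vd = 2365/106 ≈ 22.311 μg/mL.
Cmax,ss = C₀/(1 − f) ≈ 22.311/0.8270 ≈ 26.978 μg/mL.
Steady-state trough Cmin,ss = Cmax,ss·f ≈ 26.978 × 0.1730 ≈ 4.667 μg/mL.
Trough 4.7 μg/mL vs MEC 2 μg/mL: adequate.

4.7 μg/mL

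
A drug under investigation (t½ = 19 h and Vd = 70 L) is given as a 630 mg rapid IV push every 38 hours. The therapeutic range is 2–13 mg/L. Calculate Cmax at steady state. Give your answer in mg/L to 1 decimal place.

τ = 38 h = 2 half-lives, so f = (1/2)^2 = 0.25.
At steady state, R = 1/(1 − 0.25) = 4/3.
Single-dose peak C₀ = D/Vd = 630/70 = 9 mg/L.
Steady-state peak Cmax,ss = C₀·R = 9 × 4/3 ≈ 12.000 mg/L.
Peak 12.0 mg/L vs MTC 13 mg/L: below toxic threshold.

12.0 mg/L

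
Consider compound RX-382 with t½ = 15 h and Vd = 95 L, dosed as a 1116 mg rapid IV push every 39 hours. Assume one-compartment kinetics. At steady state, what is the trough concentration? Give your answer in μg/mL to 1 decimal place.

2.3 μg/mL

k = ln2/t½ = ln2/15 ≈ 0.046210 h⁻¹; fraction remaining f = e^(−kτ) = e^(−0.046210×39) ≈ 0.1649.
At steady state, accumulation factor R = 1/(1 − e^(−kτ)) ≈ 1.1975.
Single-dose peak C₀ = D/Vd = 1116/95 ≈ 11.747 μg/mL.
Cmax,ss = C₀/(1 − f) ≈ 11.747/0.8351 ≈ 14.067 μg/mL.
One interval later, Cmin,ss = Cmax,ss·e^(−kτ) ≈ 14.067 × 0.1649 ≈ 2.320 μg/mL.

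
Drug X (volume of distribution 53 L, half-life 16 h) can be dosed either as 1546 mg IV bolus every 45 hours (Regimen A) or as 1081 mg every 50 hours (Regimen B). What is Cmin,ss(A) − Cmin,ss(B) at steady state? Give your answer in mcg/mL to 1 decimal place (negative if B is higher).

Regimen A: f = (1/2)^(45/16) ≈ 0.1423; Cmin,ss = (1546/53)·f/(1−f) ≈ 4.840 mcg/mL.
Regimen B: f = (1/2)^(50/16) ≈ 0.1146; Cmin,ss = (1081/53)·f/(1−f) ≈ 2.640 mcg/mL.
Difference ≈ 4.840 − 2.640 ≈ 2.200 mcg/mL.

2.2 mcg/mL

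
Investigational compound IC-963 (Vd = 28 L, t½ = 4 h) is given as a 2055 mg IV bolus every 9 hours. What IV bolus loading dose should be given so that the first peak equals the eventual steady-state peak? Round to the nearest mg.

f = (1/2)^(9/4) ≈ 0.210224; accumulation ratio R = 1/(1−f) ≈ 1.26618.
Loading dose to hit Cmax,ss on first dose: D_load = D_maint·R ≈ 2055 × 1.26618 ≈ 2602.00 mg.

2602 mg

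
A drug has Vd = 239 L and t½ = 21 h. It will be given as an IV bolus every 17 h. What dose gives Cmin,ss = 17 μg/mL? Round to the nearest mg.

3058 mg

τ/t½ = 17/21 ≈ 0.80952, so f = (1/2)^(17/21) ≈ 0.570570.
Cmin,ss = (D/Vd)·f/(1−f), so D = Cmin,ss·Vd·(1−f)/f.
D = 17 × 239 × (1−f)/f ≈ 17 × 239 × 0.75263 ≈ 3057.94 mg.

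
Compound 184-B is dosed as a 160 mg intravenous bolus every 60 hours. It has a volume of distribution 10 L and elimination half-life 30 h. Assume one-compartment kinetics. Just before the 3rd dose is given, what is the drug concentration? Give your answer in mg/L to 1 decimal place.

f = (1/2)^(τ/t½) = (1/2)^(60/30) ≈ 0.2500.
C₀ = D/Vd = 160/10 ≈ 16.000 mg/L.
Before the 3rd dose, 2 doses have been given. Superposition: Cmin = C₀·(f + f²).
≈ 16.000 × (0.2500 + 0.0625) ≈ 16.000 × 0.3125 ≈ 5.000 mg/L.

5.0 mg/L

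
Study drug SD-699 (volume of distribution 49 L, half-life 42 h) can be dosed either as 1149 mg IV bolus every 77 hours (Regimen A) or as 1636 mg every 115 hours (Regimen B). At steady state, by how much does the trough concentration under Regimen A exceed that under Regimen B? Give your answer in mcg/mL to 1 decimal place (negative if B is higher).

Regimen A: f = (1/2)^(77/42) ≈ 0.2806; Cmin,ss = (1149/49)·f/(1−f) ≈ 9.146 mcg/mL.
Regimen B: f = (1/2)^(115/42) ≈ 0.1499; Cmin,ss = (1636/49)·f/(1−f) ≈ 5.887 mcg/mL.
Difference ≈ 9.146 − 5.887 ≈ 3.259 mcg/mL.

3.3 mcg/mL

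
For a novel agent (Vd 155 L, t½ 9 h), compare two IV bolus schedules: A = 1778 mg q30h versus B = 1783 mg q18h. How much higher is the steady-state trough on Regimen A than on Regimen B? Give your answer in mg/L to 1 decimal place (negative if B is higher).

-2.6 mg/L

Regimen A: f = (1/2)^(30/9) ≈ 0.0992; Cmin,ss = (1778/155)·f/(1−f) ≈ 1.263 mg/L.
Regimen B: f = (1/2)^(18/9) ≈ 0.2500; Cmin,ss = (1783/155)·f/(1−f) ≈ 3.834 mg/L.
Difference ≈ 1.263 − 3.834 ≈ -2.571 mg/L.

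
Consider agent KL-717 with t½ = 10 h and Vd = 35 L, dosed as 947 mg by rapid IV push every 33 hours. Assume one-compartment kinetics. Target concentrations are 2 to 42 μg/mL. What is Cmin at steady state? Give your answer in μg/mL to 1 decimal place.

τ/t½ = 33/10 ≈ 3.3, so fraction remaining f = (1/2)^(33/10) ≈ 0.1015.
Each bolus raises the concentration by D/Vd = 947/35 ≈ 27.057 μg/mL.
Steady-state trough Cmin,ss = C₀·f/(1−f) ≈ 27.057 × 0.1015/0.8985 ≈ 3.057 μg/mL.
Trough 3.1 μg/mL vs MEC 2 μg/mL: adequate.

3.1 μg/mL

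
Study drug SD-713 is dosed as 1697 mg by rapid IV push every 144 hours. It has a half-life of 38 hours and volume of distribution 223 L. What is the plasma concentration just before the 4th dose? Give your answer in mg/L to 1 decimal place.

0.6 mg/L

f = (1/2)^(τ/t½) = (1/2)^(144/38) ≈ 0.0723.
C₀ = D/Vd = 1697/223 ≈ 7.610 mg/L.
Before the 4th dose, 3 doses have been given. Superposition: Cmin = C₀·(f + f² + … + f^3).
≈ 7.610 × (0.0723 + 0.0052 + 0.0004) ≈ 7.610 × 0.0779 ≈ 0.593 mg/L.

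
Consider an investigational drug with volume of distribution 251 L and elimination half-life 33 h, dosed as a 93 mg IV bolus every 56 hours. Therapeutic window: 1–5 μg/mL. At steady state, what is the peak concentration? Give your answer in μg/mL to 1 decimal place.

0.5 μg/mL

τ/t½ = 56/33 ≈ 1.697, so fraction remaining f = (1/2)^(56/33) ≈ 0.3084.
At steady state, accumulation factor R = 1/(1 − e^(−kτ)) ≈ 1.4459.
Each bolus raises the concentration by D/Vd = 93/251 ≈ 0.371 μg/mL.
Steady-state peak Cmax,ss = C₀·R ≈ 0.371 × 1.4459 ≈ 0.536 μg/mL.
Peak 0.5 μg/mL vs MTC 5 μg/mL: below toxic threshold.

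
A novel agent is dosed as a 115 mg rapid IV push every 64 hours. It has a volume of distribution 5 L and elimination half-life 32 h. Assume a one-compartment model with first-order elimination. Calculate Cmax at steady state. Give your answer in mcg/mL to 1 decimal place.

30.7 mcg/mL

The dosing interval is 2 half-lives, so f = 2^(−2) = 0.25.
At steady state, R = 1/(1 − 0.25) = 4/3.
Single-dose peak C₀ = D/Vd = 115/5 = 23 mcg/mL.
Steady-state peak Cmax,ss = C₀·R = 23 × 4/3 ≈ 30.667 mcg/mL.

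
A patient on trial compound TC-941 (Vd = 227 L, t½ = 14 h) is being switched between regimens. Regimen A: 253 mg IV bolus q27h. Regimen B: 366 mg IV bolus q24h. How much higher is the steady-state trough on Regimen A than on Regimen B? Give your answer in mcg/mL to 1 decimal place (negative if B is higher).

Regimen A: f = (1/2)^(27/14) ≈ 0.2627; Cmin,ss = (253/227)·f/(1−f) ≈ 0.397 mcg/mL.
Regimen B: f = (1/2)^(24/14) ≈ 0.3048; Cmin,ss = (366/227)·f/(1−f) ≈ 0.707 mcg/mL.
Difference ≈ 0.397 − 0.707 ≈ -0.310 mcg/mL.

-0.3 mcg/mL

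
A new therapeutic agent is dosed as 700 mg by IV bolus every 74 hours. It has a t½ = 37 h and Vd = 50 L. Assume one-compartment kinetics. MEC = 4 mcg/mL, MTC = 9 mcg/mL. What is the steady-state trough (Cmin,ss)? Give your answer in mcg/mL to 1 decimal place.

4.7 mcg/mL

The dosing interval is 2 half-lives, so f = 2^(−2) = 0.25.
Accumulation ratio R = 1/(1 − f) = 1/0.75 = 4/3.
Single-dose peak C₀ = D/Vd = 700/50 = 14 mcg/mL.
Steady-state peak Cmax,ss = C₀·R = 14 × 4/3 ≈ 18.667 mcg/mL.
Steady-state trough Cmin,ss = Cmax,ss·f ≈ 18.667 × 0.25 ≈ 4.667 mcg/mL.
Trough 4.7 mcg/mL vs MEC 4 mcg/mL: adequate.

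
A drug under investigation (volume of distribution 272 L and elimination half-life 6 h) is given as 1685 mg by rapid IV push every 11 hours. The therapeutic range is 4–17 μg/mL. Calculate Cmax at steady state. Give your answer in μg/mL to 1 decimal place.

Over one 11-h interval, 11/6 ≈ 1.8333 half-lives elapse, leaving f ≈ 0.2806 of each dose.
At steady state, accumulation factor R = 1/(1 − e^(−kτ)) ≈ 1.3900.
Single-dose peak C₀ = D/Vd = 1685/272 ≈ 6.195 μg/mL.
Cmax,ss = C₀/(1 − f) ≈ 6.195/0.7194 ≈ 8.611 μg/mL.
Peak 8.6 μg/mL vs MTC 17 μg/mL: below toxic threshold.

8.6 μg/mL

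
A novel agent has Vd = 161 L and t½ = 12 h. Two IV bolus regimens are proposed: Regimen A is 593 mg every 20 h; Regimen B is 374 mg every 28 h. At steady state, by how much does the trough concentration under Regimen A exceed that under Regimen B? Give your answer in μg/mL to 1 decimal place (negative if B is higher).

1.1 μg/mL

Regimen A: f = (1/2)^(20/12) ≈ 0.3150; Cmin,ss = (593/161)·f/(1−f) ≈ 1.694 μg/mL.
Regimen B: f = (1/2)^(28/12) ≈ 0.1984; Cmin,ss = (374/161)·f/(1−f) ≈ 0.575 μg/mL.
Difference ≈ 1.694 − 0.575 ≈ 1.119 μg/mL.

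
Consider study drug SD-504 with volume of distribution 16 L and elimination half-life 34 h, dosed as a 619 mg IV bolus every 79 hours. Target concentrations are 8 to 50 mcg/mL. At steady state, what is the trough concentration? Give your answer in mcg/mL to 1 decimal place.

9.7 mcg/mL

Over one 79-h interval, 79/34 ≈ 2.3235 half-lives elapse, leaving f ≈ 0.1998 of each dose.
Each bolus raises the concentration by D/Vd = 619/16 ≈ 38.688 mcg/mL.
Steady-state trough Cmin,ss = C₀·f/(1−f) ≈ 38.688 × 0.1998/0.8002 ≈ 9.660 mcg/mL.
Trough 9.7 mcg/mL vs MEC 8 mcg/mL: adequate.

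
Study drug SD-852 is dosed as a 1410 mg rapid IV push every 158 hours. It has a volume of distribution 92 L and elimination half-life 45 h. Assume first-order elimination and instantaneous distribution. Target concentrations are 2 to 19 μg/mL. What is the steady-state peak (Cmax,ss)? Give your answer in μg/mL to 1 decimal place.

Over one 158-h interval, 158/45 ≈ 3.5111 half-lives elapse, leaving f ≈ 0.0877 of each dose.
Accumulation ratio R = 1/(1 − f) ≈ 1/0.9123 ≈ 1.0961.
Single-dose peak C₀ = D/Vd = 1410/92 ≈ 15.326 μg/mL.
Cmax,ss = C₀/(1 − f) ≈ 15.326/0.9123 ≈ 16.799 μg/mL.
Peak 16.8 μg/mL vs MTC 19 μg/mL: below toxic threshold.

16.8 μg/mL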